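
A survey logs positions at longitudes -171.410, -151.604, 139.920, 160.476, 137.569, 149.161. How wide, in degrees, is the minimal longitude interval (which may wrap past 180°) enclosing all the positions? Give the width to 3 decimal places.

70.827°

Sort the longitudes: -171.410°, -151.604°, +137.569°, +139.920°, +149.161°, +160.476°.
Eastward gaps between consecutive values (wrapping around): 19.806°, 289.173°, 2.351°, 9.241°, 11.315°, 28.114°.
Largest gap = 289.173° ⇒ minimal covering band is its complement: 360° − 289.173° = 70.827°.
Band runs from +137.569° eastward to -151.604°, crossing the antimeridian.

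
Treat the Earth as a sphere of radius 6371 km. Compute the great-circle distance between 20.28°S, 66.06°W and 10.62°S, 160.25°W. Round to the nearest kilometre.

10030 km

Δλ = -160.25 − -66.06 = -94.19°.
Δφ = -10.62 − -20.28 = 9.66°.
a = sin²(Δφ/2) + cos φ₁ · cos φ₂ · sin²(Δλ/2) = 0.501741.
c = 2·atan2(√a, √(1−a)) = 1.57428 rad → d = 6371·c ≈ 10029.73 km.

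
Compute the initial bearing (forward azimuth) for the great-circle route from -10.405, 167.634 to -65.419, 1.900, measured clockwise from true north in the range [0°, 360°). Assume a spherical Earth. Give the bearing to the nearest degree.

186°

Δλ = 1.900 − 167.634 = -165.734°.
θ = atan2( sin Δλ · cos φ₂ , cos φ₁ · sin φ₂ − sin φ₁ · cos φ₂ · cos Δλ )
  = atan2(-0.10251, -0.96723) = -173.950° → normalised to [0°, 360°): 186.050°.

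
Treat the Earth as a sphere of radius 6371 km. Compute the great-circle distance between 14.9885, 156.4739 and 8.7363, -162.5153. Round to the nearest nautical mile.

Δλ = -162.5153 − 156.4739 = -318.9892°; wrapped into (−180°, 180°]: 41.0108°.
Δφ = 8.7363 − 14.9885 = -6.2522°.
a = sin²(Δφ/2) + cos φ₁ · cos φ₂ · sin²(Δλ/2) = 0.120131.
c = 2·atan2(√a, √(1−a)) = 0.70789 rad → d = 6371·c ≈ 4509.94 km ≈ 2435.17 nmi.

2435 nmi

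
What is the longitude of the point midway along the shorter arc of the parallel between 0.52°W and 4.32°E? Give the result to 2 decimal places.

1.90°E

Signed shortest Δλ from -0.52° to +4.32° is +4.84°.
Midpoint longitude = -0.52° + (+4.84°)/2 = -0.52° + 2.42° = +1.90°.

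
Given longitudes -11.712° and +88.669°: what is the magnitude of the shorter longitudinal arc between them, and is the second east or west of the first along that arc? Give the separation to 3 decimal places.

Raw difference: 88.669 − -11.712 = 100.381°.
Normalise into (−180°, 180°]: 100.381° stays 100.381°.
Positive ⇒ the second point lies to the east; separation 100.381°.

100.381° east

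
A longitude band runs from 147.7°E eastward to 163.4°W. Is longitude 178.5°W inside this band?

Yes

Band width going east from +147.7° to -163.4°: ((-163.4 − 147.7) mod 360) = 48.9°.
Offset of -178.5° east of the west edge: ((-178.5 − 147.7) mod 360) = 33.8°.
33.8° ≤ 48.9° ⇒ inside.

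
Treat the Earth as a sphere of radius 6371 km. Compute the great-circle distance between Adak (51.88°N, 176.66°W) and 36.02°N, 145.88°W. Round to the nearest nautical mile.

1617 nmi

Δλ = -145.88 − -176.66 = 30.78°.
Δφ = 36.02 − 51.88 = -15.86°.
a = sin²(Δφ/2) + cos φ₁ · cos φ₂ · sin²(Δλ/2) = 0.054199.
c = 2·atan2(√a, √(1−a)) = 0.46993 rad → d = 6371·c ≈ 2993.90 km ≈ 1616.58 nmi.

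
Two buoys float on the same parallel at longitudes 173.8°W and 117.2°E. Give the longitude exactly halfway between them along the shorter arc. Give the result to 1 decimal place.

151.7°E

Signed shortest Δλ from -173.8° to +117.2° is -69.0°.
Midpoint longitude = -173.8° + (-69.0°)/2 = -173.8° − 34.5° = -208.3°.
Normalise into (−180°, 180°]: +151.7°.
(The naïve average (-173.8 + +117.2)/2 = -28.3° is on the wrong side of the globe.)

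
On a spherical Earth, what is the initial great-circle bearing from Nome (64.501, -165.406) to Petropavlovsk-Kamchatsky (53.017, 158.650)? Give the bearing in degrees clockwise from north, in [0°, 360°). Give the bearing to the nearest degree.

Δλ = 158.650 − -165.406 = 324.056°; wrapped into (−180°, 180°]: -35.944°.
θ = atan2( sin Δλ · cos φ₂ , cos φ₁ · sin φ₂ − sin φ₁ · cos φ₂ · cos Δλ )
  = atan2(-0.35312, -0.09571) = -105.164° → normalised to [0°, 360°): 254.836°.

255°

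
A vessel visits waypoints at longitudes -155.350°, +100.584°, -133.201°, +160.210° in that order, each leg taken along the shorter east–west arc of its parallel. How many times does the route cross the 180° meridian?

3

Leg 1: -155.350° → +100.584°, shortest Δλ = -104.066° (west) — crosses 180°.
Leg 2: +100.584° → -133.201°, shortest Δλ = 126.215° (east) — crosses 180°.
Leg 3: -133.201° → +160.210°, shortest Δλ = -66.589° (west) — crosses 180°.
Total crossings: 3.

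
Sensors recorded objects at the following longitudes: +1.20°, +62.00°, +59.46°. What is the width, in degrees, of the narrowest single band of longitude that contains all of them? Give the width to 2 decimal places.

60.80°

Sort the longitudes: +1.20°, +59.46°, +62.00°.
Eastward gaps between consecutive values (wrapping around): 58.26°, 2.54°, 299.20°.
Largest gap = 299.20° ⇒ minimal covering band is its complement: 360° − 299.20° = 60.80°.
Band runs from +1.20° eastward to +62.00°.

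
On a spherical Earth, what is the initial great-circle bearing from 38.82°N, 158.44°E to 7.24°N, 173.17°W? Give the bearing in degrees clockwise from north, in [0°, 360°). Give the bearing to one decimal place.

Δλ = -173.17 − 158.44 = -331.61°; wrapped into (−180°, 180°]: 28.39°.
θ = atan2( sin Δλ · cos φ₂ , cos φ₁ · sin φ₂ − sin φ₁ · cos φ₂ · cos Δλ )
  = atan2(0.47168, -0.44890) = 133.582° → normalised to [0°, 360°): 133.582°.

133.6°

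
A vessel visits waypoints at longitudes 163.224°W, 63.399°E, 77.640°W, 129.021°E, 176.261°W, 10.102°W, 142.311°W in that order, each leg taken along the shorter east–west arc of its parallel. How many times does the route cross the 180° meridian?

3

Leg 1: -163.224° → +63.399°, shortest Δλ = -133.377° (west) — crosses 180°.
Leg 2: +63.399° → -77.640°, shortest Δλ = -141.039° (west) — does not cross 180°.
Leg 3: -77.640° → +129.021°, shortest Δλ = -153.339° (west) — crosses 180°.
Leg 4: +129.021° → -176.261°, shortest Δλ = 54.718° (east) — crosses 180°.
Leg 5: -176.261° → -10.102°, shortest Δλ = 166.159° (east) — does not cross 180°.
Leg 6: -10.102° → -142.311°, shortest Δλ = -132.209° (west) — does not cross 180°.
Total crossings: 3.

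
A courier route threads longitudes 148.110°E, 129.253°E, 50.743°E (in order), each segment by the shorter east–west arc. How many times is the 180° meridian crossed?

Leg 1: +148.110° → +129.253°, shortest Δλ = -18.857° (west) — does not cross 180°.
Leg 2: +129.253° → +50.743°, shortest Δλ = -78.51° (west) — does not cross 180°.
Total crossings: 0.

0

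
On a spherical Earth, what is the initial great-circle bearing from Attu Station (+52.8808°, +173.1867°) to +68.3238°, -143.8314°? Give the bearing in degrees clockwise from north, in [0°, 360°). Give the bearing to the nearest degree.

36°

Δλ = -143.8314 − 173.1867 = -317.0181°; wrapped into (−180°, 180°]: 42.9819°.
θ = atan2( sin Δλ · cos φ₂ , cos φ₁ · sin φ₂ − sin φ₁ · cos φ₂ · cos Δλ )
  = atan2(0.25182, 0.34534) = 36.099° → normalised to [0°, 360°): 36.099°.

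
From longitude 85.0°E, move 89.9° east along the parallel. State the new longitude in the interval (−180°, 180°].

Start at +85.0°; shift +89.9° → +174.9°.
+174.9° already lies in (−180°, 180°].

174.9°E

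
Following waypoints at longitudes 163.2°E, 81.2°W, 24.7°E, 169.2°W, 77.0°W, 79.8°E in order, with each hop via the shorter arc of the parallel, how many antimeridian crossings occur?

2

Leg 1: +163.2° → -81.2°, shortest Δλ = 115.6° (east) — crosses 180°.
Leg 2: -81.2° → +24.7°, shortest Δλ = 105.9° (east) — does not cross 180°.
Leg 3: +24.7° → -169.2°, shortest Δλ = 166.1° (east) — crosses 180°.
Leg 4: -169.2° → -77.0°, shortest Δλ = 92.2° (east) — does not cross 180°.
Leg 5: -77.0° → +79.8°, shortest Δλ = 156.8° (east) — does not cross 180°.
Total crossings: 2.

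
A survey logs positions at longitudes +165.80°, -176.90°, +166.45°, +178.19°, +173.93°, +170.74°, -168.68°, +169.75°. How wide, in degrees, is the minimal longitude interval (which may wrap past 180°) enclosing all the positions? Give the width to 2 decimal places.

25.52°

Sort the longitudes: -176.90°, -168.68°, +165.80°, +166.45°, +169.75°, +170.74°, +173.93°, +178.19°.
Eastward gaps between consecutive values (wrapping around): 8.22°, 334.48°, 0.65°, 3.30°, 0.99°, 3.19°, 4.26°, 4.91°.
Largest gap = 334.48° ⇒ minimal covering band is its complement: 360° − 334.48° = 25.52°.
Band runs from +165.80° eastward to -168.68°, crossing the antimeridian.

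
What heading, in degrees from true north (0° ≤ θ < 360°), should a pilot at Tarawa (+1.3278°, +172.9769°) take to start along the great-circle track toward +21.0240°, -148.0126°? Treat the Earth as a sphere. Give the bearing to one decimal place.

Δλ = -148.0126 − 172.9769 = -320.9895°; wrapped into (−180°, 180°]: 39.0105°.
θ = atan2( sin Δλ · cos φ₂ , cos φ₁ · sin φ₂ − sin φ₁ · cos φ₂ · cos Δλ )
  = atan2(0.58756, 0.34186) = 59.808° → normalised to [0°, 360°): 59.808°.

59.8°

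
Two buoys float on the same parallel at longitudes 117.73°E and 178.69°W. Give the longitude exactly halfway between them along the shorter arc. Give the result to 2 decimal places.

149.52°E

Signed shortest Δλ from +117.73° to -178.69° is +63.58°.
Midpoint longitude = +117.73° + (+63.58°)/2 = +117.73° + 31.79° = +149.52°.
(The naïve average (+117.73 + -178.69)/2 = -30.48° is on the wrong side of the globe.)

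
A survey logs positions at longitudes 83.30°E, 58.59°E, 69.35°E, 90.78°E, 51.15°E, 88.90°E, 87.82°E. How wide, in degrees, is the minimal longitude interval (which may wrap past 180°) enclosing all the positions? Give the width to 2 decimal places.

Sort the longitudes: +51.15°, +58.59°, +69.35°, +83.30°, +87.82°, +88.90°, +90.78°.
Eastward gaps between consecutive values (wrapping around): 7.44°, 10.76°, 13.95°, 4.52°, 1.08°, 1.88°, 320.37°.
Largest gap = 320.37° ⇒ minimal covering band is its complement: 360° − 320.37° = 39.63°.
Band runs from +51.15° eastward to +90.78°.

39.63°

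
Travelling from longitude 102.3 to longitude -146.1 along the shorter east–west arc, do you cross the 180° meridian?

Yes

Naïve |-146.1 − 102.3| = 248.4° > 180°, so the shorter arc goes the other way round — across 180°.
Signed shortest Δλ = ((-146.1 − 102.3 + 180) mod 360) − 180 = 111.6°.
Going east by 111.6° from +102.3° passes through 180° before reaching -146.1°.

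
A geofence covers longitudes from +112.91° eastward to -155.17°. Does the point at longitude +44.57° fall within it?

No

Band width going east from +112.91° to -155.17°: ((-155.17 − 112.91) mod 360) = 91.92°.
Offset of +44.57° east of the west edge: ((44.57 − 112.91) mod 360) = 291.66°.
291.66° > 91.92° ⇒ outside.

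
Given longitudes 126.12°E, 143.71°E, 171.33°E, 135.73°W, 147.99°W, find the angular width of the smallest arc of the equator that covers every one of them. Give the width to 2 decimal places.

98.15°

Sort the longitudes: -147.99°, -135.73°, +126.12°, +143.71°, +171.33°.
Eastward gaps between consecutive values (wrapping around): 12.26°, 261.85°, 17.59°, 27.62°, 40.68°.
Largest gap = 261.85° ⇒ minimal covering band is its complement: 360° − 261.85° = 98.15°.
Band runs from +126.12° eastward to -135.73°, crossing the antimeridian.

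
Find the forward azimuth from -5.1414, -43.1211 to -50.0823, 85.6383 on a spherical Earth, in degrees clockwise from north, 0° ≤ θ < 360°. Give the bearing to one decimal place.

148.0°

Δλ = 85.6383 − -43.1211 = 128.7594°.
θ = atan2( sin Δλ · cos φ₂ , cos φ₁ · sin φ₂ − sin φ₁ · cos φ₂ · cos Δλ )
  = atan2(0.50038, -0.79988) = 147.971° → normalised to [0°, 360°): 147.971°.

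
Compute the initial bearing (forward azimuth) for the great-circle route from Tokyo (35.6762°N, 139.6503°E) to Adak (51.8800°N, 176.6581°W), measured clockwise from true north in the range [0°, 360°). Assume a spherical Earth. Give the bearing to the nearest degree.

48°

Δλ = -176.6581 − 139.6503 = -316.3084°; wrapped into (−180°, 180°]: 43.6916°.
θ = atan2( sin Δλ · cos φ₂ , cos φ₁ · sin φ₂ − sin φ₁ · cos φ₂ · cos Δλ )
  = atan2(0.42642, 0.37876) = 48.388° → normalised to [0°, 360°): 48.388°.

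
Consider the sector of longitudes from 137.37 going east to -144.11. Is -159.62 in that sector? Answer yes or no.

Yes

Band width going east from +137.37° to -144.11°: ((-144.11 − 137.37) mod 360) = 78.52°.
Offset of -159.62° east of the west edge: ((-159.62 − 137.37) mod 360) = 63.01°.
63.01° ≤ 78.52° ⇒ inside.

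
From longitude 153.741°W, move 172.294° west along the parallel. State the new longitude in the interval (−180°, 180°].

33.965°E

Start at -153.741°; shift −172.294° → -326.035°.
-326.035° lies outside (−180°, 180°]; add 360° → +33.965°.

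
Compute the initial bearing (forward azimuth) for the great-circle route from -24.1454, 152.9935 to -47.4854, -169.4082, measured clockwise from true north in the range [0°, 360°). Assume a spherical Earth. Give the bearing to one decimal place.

137.7°

Δλ = -169.4082 − 152.9935 = -322.4017°; wrapped into (−180°, 180°]: 37.5983°.
θ = atan2( sin Δλ · cos φ₂ , cos φ₁ · sin φ₂ − sin φ₁ · cos φ₂ · cos Δλ )
  = atan2(0.41231, -0.45360) = 137.730° → normalised to [0°, 360°): 137.730°.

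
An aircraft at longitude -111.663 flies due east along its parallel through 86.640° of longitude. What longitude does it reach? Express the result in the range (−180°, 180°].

-25.023°

Start at -111.663°; shift +86.640° → -25.023°.
-25.023° already lies in (−180°, 180°].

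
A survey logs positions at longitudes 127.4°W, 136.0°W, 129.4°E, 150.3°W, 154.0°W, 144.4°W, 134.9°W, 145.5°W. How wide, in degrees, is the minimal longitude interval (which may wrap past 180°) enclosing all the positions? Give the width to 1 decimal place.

Sort the longitudes: -154.0°, -150.3°, -145.5°, -144.4°, -136.0°, -134.9°, -127.4°, +129.4°.
Eastward gaps between consecutive values (wrapping around): 3.7°, 4.8°, 1.1°, 8.4°, 1.1°, 7.5°, 256.8°, 76.6°.
Largest gap = 256.8° ⇒ minimal covering band is its complement: 360° − 256.8° = 103.2°.
Band runs from +129.4° eastward to -127.4°, crossing the antimeridian.

103.2°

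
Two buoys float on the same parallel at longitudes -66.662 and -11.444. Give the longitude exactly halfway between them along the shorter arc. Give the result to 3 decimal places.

-39.053°

Signed shortest Δλ from -66.662° to -11.444° is +55.218°.
Midpoint longitude = -66.662° + (+55.218°)/2 = -66.662° + 27.609° = -39.053°.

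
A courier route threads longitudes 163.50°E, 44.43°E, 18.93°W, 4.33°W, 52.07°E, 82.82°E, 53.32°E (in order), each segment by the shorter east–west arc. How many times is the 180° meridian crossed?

0

Leg 1: +163.50° → +44.43°, shortest Δλ = -119.07° (west) — does not cross 180°.
Leg 2: +44.43° → -18.93°, shortest Δλ = -63.36° (west) — does not cross 180°.
Leg 3: -18.93° → -4.33°, shortest Δλ = 14.6° (east) — does not cross 180°.
Leg 4: -4.33° → +52.07°, shortest Δλ = 56.4° (east) — does not cross 180°.
Leg 5: +52.07° → +82.82°, shortest Δλ = 30.75° (east) — does not cross 180°.
Leg 6: +82.82° → +53.32°, shortest Δλ = -29.5° (west) — does not cross 180°.
Total crossings: 0.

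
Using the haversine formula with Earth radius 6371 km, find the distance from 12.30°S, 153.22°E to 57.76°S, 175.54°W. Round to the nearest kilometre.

Δλ = -175.54 − 153.22 = -328.76°; wrapped into (−180°, 180°]: 31.24°.
Δφ = -57.76 − -12.30 = -45.46°.
a = sin²(Δφ/2) + cos φ₁ · cos φ₂ · sin²(Δλ/2) = 0.187084.
c = 2·atan2(√a, √(1−a)) = 0.89460 rad → d = 6371·c ≈ 5699.49 km.

5699 km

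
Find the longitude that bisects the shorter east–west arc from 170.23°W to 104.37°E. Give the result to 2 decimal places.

Signed shortest Δλ from -170.23° to +104.37° is -85.40°.
Midpoint longitude = -170.23° + (-85.40°)/2 = -170.23° − 42.70° = -212.93°.
Normalise into (−180°, 180°]: +147.07°.
(The naïve average (-170.23 + +104.37)/2 = -32.93° is on the wrong side of the globe.)

147.07°E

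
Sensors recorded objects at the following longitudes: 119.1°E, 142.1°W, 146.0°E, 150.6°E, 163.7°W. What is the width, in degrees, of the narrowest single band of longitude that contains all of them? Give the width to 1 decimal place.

Sort the longitudes: -163.7°, -142.1°, +119.1°, +146.0°, +150.6°.
Eastward gaps between consecutive values (wrapping around): 21.6°, 261.2°, 26.9°, 4.6°, 45.7°.
Largest gap = 261.2° ⇒ minimal covering band is its complement: 360° − 261.2° = 98.8°.
Band runs from +119.1° eastward to -142.1°, crossing the antimeridian.

98.8°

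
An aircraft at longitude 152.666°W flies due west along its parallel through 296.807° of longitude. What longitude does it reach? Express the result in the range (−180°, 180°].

Start at -152.666°; shift −296.807° → -449.473°.
-449.473° lies outside (−180°, 180°]; add 360° → -89.473°.

89.473°W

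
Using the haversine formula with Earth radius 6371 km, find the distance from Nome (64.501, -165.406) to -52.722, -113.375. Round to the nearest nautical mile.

7439 nmi

Δλ = -113.375 − -165.406 = 52.031°.
Δφ = -52.722 − 64.501 = -117.223°.
a = sin²(Δφ/2) + cos φ₁ · cos φ₂ · sin²(Δλ/2) = 0.778890.
c = 2·atan2(√a, √(1−a)) = 2.16250 rad → d = 6371·c ≈ 13777.32 km ≈ 7439.16 nmi.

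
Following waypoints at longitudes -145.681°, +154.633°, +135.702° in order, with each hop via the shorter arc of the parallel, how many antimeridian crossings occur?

Leg 1: -145.681° → +154.633°, shortest Δλ = -59.686° (west) — crosses 180°.
Leg 2: +154.633° → +135.702°, shortest Δλ = -18.931° (west) — does not cross 180°.
Total crossings: 1.

1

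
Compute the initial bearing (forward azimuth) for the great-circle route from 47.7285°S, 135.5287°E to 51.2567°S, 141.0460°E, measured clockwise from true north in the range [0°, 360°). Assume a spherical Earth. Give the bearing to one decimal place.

136.6°

Δλ = 141.0460 − 135.5287 = 5.5173°.
θ = atan2( sin Δλ · cos φ₂ , cos φ₁ · sin φ₂ − sin φ₁ · cos φ₂ · cos Δλ )
  = atan2(0.06017, -0.06369) = 136.625° → normalised to [0°, 360°): 136.625°.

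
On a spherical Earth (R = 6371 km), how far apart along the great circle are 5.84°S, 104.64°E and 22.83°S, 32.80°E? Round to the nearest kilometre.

7897 km

Δλ = 32.80 − 104.64 = -71.84°.
Δφ = -22.83 − -5.84 = -16.99°.
a = sin²(Δφ/2) + cos φ₁ · cos φ₂ · sin²(Δλ/2) = 0.337378.
c = 2·atan2(√a, √(1−a)) = 1.23953 rad → d = 6371·c ≈ 7897.03 km.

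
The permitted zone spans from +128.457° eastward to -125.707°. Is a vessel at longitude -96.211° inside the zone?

Band width going east from +128.457° to -125.707°: ((-125.707 − 128.457) mod 360) = 105.836°.
Offset of -96.211° east of the west edge: ((-96.211 − 128.457) mod 360) = 135.332°.
135.332° > 105.836° ⇒ outside.

No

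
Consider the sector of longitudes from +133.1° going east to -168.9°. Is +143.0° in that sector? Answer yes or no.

Band width going east from +133.1° to -168.9°: ((-168.9 − 133.1) mod 360) = 58.0°.
Offset of +143.0° east of the west edge: ((143.0 − 133.1) mod 360) = 9.9°.
9.9° ≤ 58.0° ⇒ inside.

Yes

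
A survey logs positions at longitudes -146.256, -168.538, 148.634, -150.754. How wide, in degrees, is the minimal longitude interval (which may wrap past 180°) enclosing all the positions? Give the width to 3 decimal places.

Sort the longitudes: -168.538°, -150.754°, -146.256°, +148.634°.
Eastward gaps between consecutive values (wrapping around): 17.784°, 4.498°, 294.890°, 42.828°.
Largest gap = 294.890° ⇒ minimal covering band is its complement: 360° − 294.890° = 65.110°.
Band runs from +148.634° eastward to -146.256°, crossing the antimeridian.

65.110°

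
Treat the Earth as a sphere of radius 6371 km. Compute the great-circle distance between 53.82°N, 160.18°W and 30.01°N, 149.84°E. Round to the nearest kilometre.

4771 km

Δλ = 149.84 − -160.18 = 310.02°; wrapped into (−180°, 180°]: -49.98°.
Δφ = 30.01 − 53.82 = -23.81°.
a = sin²(Δφ/2) + cos φ₁ · cos φ₂ · sin²(Δλ/2) = 0.133788.
c = 2·atan2(√a, √(1−a)) = 0.74892 rad → d = 6371·c ≈ 4771.37 km.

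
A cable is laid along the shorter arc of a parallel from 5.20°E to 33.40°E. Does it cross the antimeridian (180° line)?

No

Signed shortest Δλ = ((33.40 − 5.20 + 180) mod 360) − 180 = 28.2°.
Going east by 28.2° from +5.20° reaches +33.40° without touching 180°.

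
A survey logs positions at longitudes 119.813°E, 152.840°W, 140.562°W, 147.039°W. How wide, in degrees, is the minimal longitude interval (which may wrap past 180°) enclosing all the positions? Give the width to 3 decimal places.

Sort the longitudes: -152.840°, -147.039°, -140.562°, +119.813°.
Eastward gaps between consecutive values (wrapping around): 5.801°, 6.477°, 260.375°, 87.347°.
Largest gap = 260.375° ⇒ minimal covering band is its complement: 360° − 260.375° = 99.625°.
Band runs from +119.813° eastward to -140.562°, crossing the antimeridian.

99.625°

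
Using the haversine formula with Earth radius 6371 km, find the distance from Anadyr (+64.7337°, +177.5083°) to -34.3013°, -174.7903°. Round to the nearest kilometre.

Δλ = -174.7903 − 177.5083 = -352.2986°; wrapped into (−180°, 180°]: 7.7014°.
Δφ = -34.3013 − 64.7337 = -99.0350°.
a = sin²(Δφ/2) + cos φ₁ · cos φ₂ · sin²(Δλ/2) = 0.580109.
c = 2·atan2(√a, √(1−a)) = 1.73171 rad → d = 6371·c ≈ 11032.71 km.

11033 km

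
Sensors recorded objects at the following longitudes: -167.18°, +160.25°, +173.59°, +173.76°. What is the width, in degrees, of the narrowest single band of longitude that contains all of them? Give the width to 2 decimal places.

Sort the longitudes: -167.18°, +160.25°, +173.59°, +173.76°.
Eastward gaps between consecutive values (wrapping around): 327.43°, 13.34°, 0.17°, 19.06°.
Largest gap = 327.43° ⇒ minimal covering band is its complement: 360° − 327.43° = 32.57°.
Band runs from +160.25° eastward to -167.18°, crossing the antimeridian.

32.57°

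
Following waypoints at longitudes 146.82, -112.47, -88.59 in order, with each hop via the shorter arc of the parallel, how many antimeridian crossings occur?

1

Leg 1: +146.82° → -112.47°, shortest Δλ = 100.71° (east) — crosses 180°.
Leg 2: -112.47° → -88.59°, shortest Δλ = 23.88° (east) — does not cross 180°.
Total crossings: 1.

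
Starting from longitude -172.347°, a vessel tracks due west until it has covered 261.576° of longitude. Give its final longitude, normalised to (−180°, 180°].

Start at -172.347°; shift −261.576° → -433.923°.
-433.923° lies outside (−180°, 180°]; add 360° → -73.923°.

-73.923°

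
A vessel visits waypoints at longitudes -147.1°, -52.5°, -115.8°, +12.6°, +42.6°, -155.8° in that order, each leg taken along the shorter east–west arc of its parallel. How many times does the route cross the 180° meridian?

1

Leg 1: -147.1° → -52.5°, shortest Δλ = 94.6° (east) — does not cross 180°.
Leg 2: -52.5° → -115.8°, shortest Δλ = -63.3° (west) — does not cross 180°.
Leg 3: -115.8° → +12.6°, shortest Δλ = 128.4° (east) — does not cross 180°.
Leg 4: +12.6° → +42.6°, shortest Δλ = 30.0° (east) — does not cross 180°.
Leg 5: +42.6° → -155.8°, shortest Δλ = 161.6° (east) — crosses 180°.
Total crossings: 1.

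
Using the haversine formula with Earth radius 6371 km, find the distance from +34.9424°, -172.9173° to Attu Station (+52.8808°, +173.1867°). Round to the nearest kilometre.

2275 km

Δλ = 173.1867 − -172.9173 = 346.1040°; wrapped into (−180°, 180°]: -13.8960°.
Δφ = 52.8808 − 34.9424 = 17.9384°.
a = sin²(Δφ/2) + cos φ₁ · cos φ₂ · sin²(Δλ/2) = 0.031545.
c = 2·atan2(√a, √(1−a)) = 0.35711 rad → d = 6371·c ≈ 2275.16 km.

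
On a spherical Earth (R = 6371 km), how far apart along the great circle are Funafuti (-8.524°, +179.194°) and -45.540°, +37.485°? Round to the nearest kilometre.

Δλ = 37.485 − 179.194 = -141.709°.
Δφ = -45.540 − -8.524 = -37.016°.
a = sin²(Δφ/2) + cos φ₁ · cos φ₂ · sin²(Δλ/2) = 0.718934.
c = 2·atan2(√a, √(1−a)) = 2.02402 rad → d = 6371·c ≈ 12895.05 km.

12895 km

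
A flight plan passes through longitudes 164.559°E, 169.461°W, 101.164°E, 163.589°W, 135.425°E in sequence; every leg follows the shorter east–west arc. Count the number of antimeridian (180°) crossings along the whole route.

4

Leg 1: +164.559° → -169.461°, shortest Δλ = 25.98° (east) — crosses 180°.
Leg 2: -169.461° → +101.164°, shortest Δλ = -89.375° (west) — crosses 180°.
Leg 3: +101.164° → -163.589°, shortest Δλ = 95.247° (east) — crosses 180°.
Leg 4: -163.589° → +135.425°, shortest Δλ = -60.986° (west) — crosses 180°.
Total crossings: 4.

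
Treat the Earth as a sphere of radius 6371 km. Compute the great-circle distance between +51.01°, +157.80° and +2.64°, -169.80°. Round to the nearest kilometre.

Δλ = -169.80 − 157.80 = -327.60°; wrapped into (−180°, 180°]: 32.40°.
Δφ = 2.64 − 51.01 = -48.37°.
a = sin²(Δφ/2) + cos φ₁ · cos φ₂ · sin²(Δλ/2) = 0.216762.
c = 2·atan2(√a, √(1−a)) = 0.96857 rad → d = 6371·c ≈ 6170.79 km.

6171 km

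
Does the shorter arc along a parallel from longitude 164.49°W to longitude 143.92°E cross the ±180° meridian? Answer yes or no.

Yes

Naïve |143.92 − -164.49| = 308.41° > 180°, so the shorter arc goes the other way round — across 180°.
Signed shortest Δλ = ((143.92 − -164.49 + 180) mod 360) − 180 = -51.59°.
Going west by 51.59° from -164.49° passes through 180° before reaching +143.92°.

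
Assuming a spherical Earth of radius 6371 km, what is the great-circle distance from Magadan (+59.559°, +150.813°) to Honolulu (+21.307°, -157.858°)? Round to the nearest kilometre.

Δλ = -157.858 − 150.813 = -308.671°; wrapped into (−180°, 180°]: 51.329°.
Δφ = 21.307 − 59.559 = -38.252°.
a = sin²(Δφ/2) + cos φ₁ · cos φ₂ · sin²(Δλ/2) = 0.195892.
c = 2·atan2(√a, √(1−a)) = 0.91699 rad → d = 6371·c ≈ 5842.11 km.

5842 km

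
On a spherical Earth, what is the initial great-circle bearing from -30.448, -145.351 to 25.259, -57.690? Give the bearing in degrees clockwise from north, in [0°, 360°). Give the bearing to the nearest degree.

67°

Δλ = -57.690 − -145.351 = 87.661°.
θ = atan2( sin Δλ · cos φ₂ , cos φ₁ · sin φ₂ − sin φ₁ · cos φ₂ · cos Δλ )
  = atan2(0.90363, 0.38657) = 66.839° → normalised to [0°, 360°): 66.839°.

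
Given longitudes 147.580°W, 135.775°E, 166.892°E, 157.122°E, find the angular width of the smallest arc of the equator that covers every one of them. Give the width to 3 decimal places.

Sort the longitudes: -147.580°, +135.775°, +157.122°, +166.892°.
Eastward gaps between consecutive values (wrapping around): 283.355°, 21.347°, 9.770°, 45.528°.
Largest gap = 283.355° ⇒ minimal covering band is its complement: 360° − 283.355° = 76.645°.
Band runs from +135.775° eastward to -147.580°, crossing the antimeridian.

76.645°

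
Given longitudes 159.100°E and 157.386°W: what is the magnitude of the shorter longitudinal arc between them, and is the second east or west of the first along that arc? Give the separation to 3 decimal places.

Raw difference: -157.386 − 159.100 = -316.486°.
Normalise into (−180°, 180°]: -316.486° + 360° = 43.514°.
Positive ⇒ the second point lies to the east; separation 43.514°.

43.514° east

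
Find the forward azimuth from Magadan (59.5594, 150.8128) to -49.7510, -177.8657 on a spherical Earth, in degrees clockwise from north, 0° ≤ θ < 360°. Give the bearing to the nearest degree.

Δλ = -177.8657 − 150.8128 = -328.6785°; wrapped into (−180°, 180°]: 31.3215°.
θ = atan2( sin Δλ · cos φ₂ , cos φ₁ · sin φ₂ − sin φ₁ · cos φ₂ · cos Δλ )
  = atan2(0.33587, -0.86256) = 158.724° → normalised to [0°, 360°): 158.724°.

159°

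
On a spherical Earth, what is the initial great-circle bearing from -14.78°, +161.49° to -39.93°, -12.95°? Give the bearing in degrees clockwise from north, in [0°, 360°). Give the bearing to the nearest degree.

185°

Δλ = -12.95 − 161.49 = -174.44°.
θ = atan2( sin Δλ · cos φ₂ , cos φ₁ · sin φ₂ − sin φ₁ · cos φ₂ · cos Δλ )
  = atan2(-0.07430, -0.81532) = -174.793° → normalised to [0°, 360°): 185.207°.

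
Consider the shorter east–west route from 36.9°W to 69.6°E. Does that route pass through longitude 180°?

Signed shortest Δλ = ((69.6 − -36.9 + 180) mod 360) − 180 = 106.5°.
Going east by 106.5° from -36.9° reaches +69.6° without touching 180°.

No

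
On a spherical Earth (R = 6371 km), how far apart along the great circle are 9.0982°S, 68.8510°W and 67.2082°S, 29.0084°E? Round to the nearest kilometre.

Δλ = 29.0084 − -68.8510 = 97.8594°.
Δφ = -67.2082 − -9.0982 = -58.1100°.
a = sin²(Δφ/2) + cos φ₁ · cos φ₂ · sin²(Δλ/2) = 0.453263.
c = 2·atan2(√a, √(1−a)) = 1.47718 rad → d = 6371·c ≈ 9411.14 km.

9411 km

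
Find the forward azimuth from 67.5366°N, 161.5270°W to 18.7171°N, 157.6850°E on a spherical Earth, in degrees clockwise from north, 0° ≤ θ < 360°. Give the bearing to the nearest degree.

Δλ = 157.6850 − -161.5270 = 319.2120°; wrapped into (−180°, 180°]: -40.7880°.
θ = atan2( sin Δλ · cos φ₂ , cos φ₁ · sin φ₂ − sin φ₁ · cos φ₂ · cos Δλ )
  = atan2(-0.61871, -0.54007) = -131.117° → normalised to [0°, 360°): 228.883°.

229°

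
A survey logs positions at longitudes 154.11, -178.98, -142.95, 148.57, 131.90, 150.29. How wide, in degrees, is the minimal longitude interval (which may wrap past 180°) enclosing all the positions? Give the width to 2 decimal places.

Sort the longitudes: -178.98°, -142.95°, +131.90°, +148.57°, +150.29°, +154.11°.
Eastward gaps between consecutive values (wrapping around): 36.03°, 274.85°, 16.67°, 1.72°, 3.82°, 26.91°.
Largest gap = 274.85° ⇒ minimal covering band is its complement: 360° − 274.85° = 85.15°.
Band runs from +131.90° eastward to -142.95°, crossing the antimeridian.

85.15°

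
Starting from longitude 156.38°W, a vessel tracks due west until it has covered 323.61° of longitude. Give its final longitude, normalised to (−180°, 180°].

119.99°W

Start at -156.38°; shift −323.61° → -479.99°.
-479.99° lies outside (−180°, 180°]; add 360° → -119.99°.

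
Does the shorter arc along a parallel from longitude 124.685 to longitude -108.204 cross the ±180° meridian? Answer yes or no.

Naïve |-108.204 − 124.685| = 232.889° > 180°, so the shorter arc goes the other way round — across 180°.
Signed shortest Δλ = ((-108.204 − 124.685 + 180) mod 360) − 180 = 127.111°.
Going east by 127.111° from +124.685° passes through 180° before reaching -108.204°.

Yes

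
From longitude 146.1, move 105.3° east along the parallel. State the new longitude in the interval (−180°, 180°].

-108.6°

Start at +146.1°; shift +105.3° → +251.4°.
+251.4° lies outside (−180°, 180°]; subtract 360° → -108.6°.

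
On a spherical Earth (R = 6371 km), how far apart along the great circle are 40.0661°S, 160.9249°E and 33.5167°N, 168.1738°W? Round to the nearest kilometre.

8776 km

Δλ = -168.1738 − 160.9249 = -329.0987°; wrapped into (−180°, 180°]: 30.9013°.
Δφ = 33.5167 − -40.0661 = 73.5828°.
a = sin²(Δφ/2) + cos φ₁ · cos φ₂ · sin²(Δλ/2) = 0.403970.
c = 2·atan2(√a, √(1−a)) = 1.37754 rad → d = 6371·c ≈ 8776.28 km.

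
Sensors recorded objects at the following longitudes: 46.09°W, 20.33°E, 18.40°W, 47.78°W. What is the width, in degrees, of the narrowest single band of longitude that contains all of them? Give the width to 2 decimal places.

68.11°

Sort the longitudes: -47.78°, -46.09°, -18.40°, +20.33°.
Eastward gaps between consecutive values (wrapping around): 1.69°, 27.69°, 38.73°, 291.89°.
Largest gap = 291.89° ⇒ minimal covering band is its complement: 360° − 291.89° = 68.11°.
Band runs from -47.78° eastward to +20.33°.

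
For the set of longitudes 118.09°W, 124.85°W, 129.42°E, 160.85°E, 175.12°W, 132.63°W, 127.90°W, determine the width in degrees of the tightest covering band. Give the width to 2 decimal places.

Sort the longitudes: -175.12°, -132.63°, -127.90°, -124.85°, -118.09°, +129.42°, +160.85°.
Eastward gaps between consecutive values (wrapping around): 42.49°, 4.73°, 3.05°, 6.76°, 247.51°, 31.43°, 24.03°.
Largest gap = 247.51° ⇒ minimal covering band is its complement: 360° − 247.51° = 112.49°.
Band runs from +129.42° eastward to -118.09°, crossing the antimeridian.

112.49°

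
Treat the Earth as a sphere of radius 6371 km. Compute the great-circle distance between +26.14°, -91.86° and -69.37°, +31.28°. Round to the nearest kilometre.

13990 km

Δλ = 31.28 − -91.86 = 123.14°.
Δφ = -69.37 − 26.14 = -95.51°.
a = sin²(Δφ/2) + cos φ₁ · cos φ₂ · sin²(Δλ/2) = 0.792615.
c = 2·atan2(√a, √(1−a)) = 2.19596 rad → d = 6371·c ≈ 13990.46 km.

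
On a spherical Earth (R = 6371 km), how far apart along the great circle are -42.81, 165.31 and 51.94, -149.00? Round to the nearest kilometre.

11415 km

Δλ = -149.00 − 165.31 = -314.31°; wrapped into (−180°, 180°]: 45.69°.
Δφ = 51.94 − -42.81 = 94.75°.
a = sin²(Δφ/2) + cos φ₁ · cos φ₂ · sin²(Δλ/2) = 0.609573.
c = 2·atan2(√a, √(1−a)) = 1.79174 rad → d = 6371·c ≈ 11415.15 km.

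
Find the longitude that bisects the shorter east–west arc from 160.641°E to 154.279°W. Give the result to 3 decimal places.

176.819°W

Signed shortest Δλ from +160.641° to -154.279° is +45.080°.
Midpoint longitude = +160.641° + (+45.080°)/2 = +160.641° + 22.540° = +183.181°.
Normalise into (−180°, 180°]: -176.819°.
(The naïve average (+160.641 + -154.279)/2 = 3.181° is on the wrong side of the globe.)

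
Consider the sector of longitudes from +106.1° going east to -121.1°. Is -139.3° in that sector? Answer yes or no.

Band width going east from +106.1° to -121.1°: ((-121.1 − 106.1) mod 360) = 132.8°.
Offset of -139.3° east of the west edge: ((-139.3 − 106.1) mod 360) = 114.6°.
114.6° ≤ 132.8° ⇒ inside.

Yes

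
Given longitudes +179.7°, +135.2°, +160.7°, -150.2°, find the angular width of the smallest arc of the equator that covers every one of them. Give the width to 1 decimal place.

74.6°

Sort the longitudes: -150.2°, +135.2°, +160.7°, +179.7°.
Eastward gaps between consecutive values (wrapping around): 285.4°, 25.5°, 19.0°, 30.1°.
Largest gap = 285.4° ⇒ minimal covering band is its complement: 360° − 285.4° = 74.6°.
Band runs from +135.2° eastward to -150.2°, crossing the antimeridian.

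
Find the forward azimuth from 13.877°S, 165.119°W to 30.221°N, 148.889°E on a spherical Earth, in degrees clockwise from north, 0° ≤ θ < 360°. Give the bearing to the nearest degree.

Δλ = 148.889 − -165.119 = 314.008°; wrapped into (−180°, 180°]: -45.992°.
θ = atan2( sin Δλ · cos φ₂ , cos φ₁ · sin φ₂ − sin φ₁ · cos φ₂ · cos Δλ )
  = atan2(-0.62149, 0.63263) = -44.491° → normalised to [0°, 360°): 315.509°.

316°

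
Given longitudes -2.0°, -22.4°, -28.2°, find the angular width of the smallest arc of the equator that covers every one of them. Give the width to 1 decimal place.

26.2°

Sort the longitudes: -28.2°, -22.4°, -2.0°.
Eastward gaps between consecutive values (wrapping around): 5.8°, 20.4°, 333.8°.
Largest gap = 333.8° ⇒ minimal covering band is its complement: 360° − 333.8° = 26.2°.
Band runs from -28.2° eastward to -2.0°.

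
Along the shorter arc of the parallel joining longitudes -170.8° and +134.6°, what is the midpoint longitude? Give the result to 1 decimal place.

+161.9°

Signed shortest Δλ from -170.8° to +134.6° is -54.6°.
Midpoint longitude = -170.8° + (-54.6°)/2 = -170.8° − 27.3° = -198.1°.
Normalise into (−180°, 180°]: +161.9°.
(The naïve average (-170.8 + +134.6)/2 = -18.1° is on the wrong side of the globe.)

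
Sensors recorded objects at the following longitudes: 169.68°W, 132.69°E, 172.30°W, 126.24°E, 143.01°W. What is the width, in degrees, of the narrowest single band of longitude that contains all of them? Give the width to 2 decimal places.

Sort the longitudes: -172.30°, -169.68°, -143.01°, +126.24°, +132.69°.
Eastward gaps between consecutive values (wrapping around): 2.62°, 26.67°, 269.25°, 6.45°, 55.01°.
Largest gap = 269.25° ⇒ minimal covering band is its complement: 360° − 269.25° = 90.75°.
Band runs from +126.24° eastward to -143.01°, crossing the antimeridian.

90.75°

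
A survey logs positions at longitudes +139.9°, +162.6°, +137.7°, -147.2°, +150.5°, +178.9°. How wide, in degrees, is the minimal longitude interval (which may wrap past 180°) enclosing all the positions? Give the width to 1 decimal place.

Sort the longitudes: -147.2°, +137.7°, +139.9°, +150.5°, +162.6°, +178.9°.
Eastward gaps between consecutive values (wrapping around): 284.9°, 2.2°, 10.6°, 12.1°, 16.3°, 33.9°.
Largest gap = 284.9° ⇒ minimal covering band is its complement: 360° − 284.9° = 75.1°.
Band runs from +137.7° eastward to -147.2°, crossing the antimeridian.

75.1°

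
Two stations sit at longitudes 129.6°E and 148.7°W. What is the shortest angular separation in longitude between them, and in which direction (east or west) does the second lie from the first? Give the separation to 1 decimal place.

Raw difference: -148.7 − 129.6 = -278.3°.
Normalise into (−180°, 180°]: -278.3° + 360° = 81.7°.
Positive ⇒ the second point lies to the east; separation 81.7°.

81.7° east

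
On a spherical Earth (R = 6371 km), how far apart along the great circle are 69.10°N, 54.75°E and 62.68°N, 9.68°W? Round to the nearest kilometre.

Δλ = -9.68 − 54.75 = -64.43°.
Δφ = 62.68 − 69.10 = -6.42°.
a = sin²(Δφ/2) + cos φ₁ · cos φ₂ · sin²(Δλ/2) = 0.049666.
c = 2·atan2(√a, √(1−a)) = 0.44949 rad → d = 6371·c ≈ 2863.71 km.

2864 km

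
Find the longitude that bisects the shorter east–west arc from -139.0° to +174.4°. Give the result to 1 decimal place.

-162.3°

Signed shortest Δλ from -139.0° to +174.4° is -46.6°.
Midpoint longitude = -139.0° + (-46.6°)/2 = -139.0° − 23.3° = -162.3°.
(The naïve average (-139.0 + +174.4)/2 = 17.7° is on the wrong side of the globe.)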